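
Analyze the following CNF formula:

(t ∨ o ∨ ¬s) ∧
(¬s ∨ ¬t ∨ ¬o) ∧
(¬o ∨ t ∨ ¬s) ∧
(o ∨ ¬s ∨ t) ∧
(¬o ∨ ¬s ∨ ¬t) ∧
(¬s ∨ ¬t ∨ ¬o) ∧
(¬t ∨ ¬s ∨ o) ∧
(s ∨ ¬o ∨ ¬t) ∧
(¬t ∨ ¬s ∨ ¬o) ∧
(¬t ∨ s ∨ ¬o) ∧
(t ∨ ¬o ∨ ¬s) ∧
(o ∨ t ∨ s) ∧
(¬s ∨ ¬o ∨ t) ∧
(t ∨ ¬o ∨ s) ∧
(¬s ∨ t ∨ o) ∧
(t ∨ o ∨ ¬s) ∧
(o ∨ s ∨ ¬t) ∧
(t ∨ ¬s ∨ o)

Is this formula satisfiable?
No

No, the formula is not satisfiable.

No assignment of truth values to the variables can make all 18 clauses true simultaneously.

The formula is UNSAT (unsatisfiable).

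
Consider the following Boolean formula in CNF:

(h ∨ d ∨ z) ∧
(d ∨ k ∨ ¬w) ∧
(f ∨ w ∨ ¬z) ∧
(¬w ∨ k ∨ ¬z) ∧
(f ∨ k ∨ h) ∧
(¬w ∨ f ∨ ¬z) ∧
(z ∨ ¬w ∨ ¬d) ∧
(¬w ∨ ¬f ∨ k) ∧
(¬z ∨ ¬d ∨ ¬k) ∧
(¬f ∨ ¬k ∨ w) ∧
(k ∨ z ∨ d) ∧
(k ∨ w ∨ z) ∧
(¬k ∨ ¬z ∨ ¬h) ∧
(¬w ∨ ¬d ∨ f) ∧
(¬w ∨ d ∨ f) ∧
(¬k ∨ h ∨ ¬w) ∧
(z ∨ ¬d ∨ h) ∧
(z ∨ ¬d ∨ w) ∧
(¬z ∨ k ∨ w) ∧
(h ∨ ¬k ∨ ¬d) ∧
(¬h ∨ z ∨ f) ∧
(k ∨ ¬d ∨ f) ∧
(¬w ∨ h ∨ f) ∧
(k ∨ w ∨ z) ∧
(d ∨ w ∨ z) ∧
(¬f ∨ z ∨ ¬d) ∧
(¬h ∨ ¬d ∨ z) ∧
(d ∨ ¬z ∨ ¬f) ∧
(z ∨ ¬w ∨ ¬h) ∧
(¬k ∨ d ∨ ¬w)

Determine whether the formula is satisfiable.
No

No, the formula is not satisfiable.

No assignment of truth values to the variables can make all 30 clauses true simultaneously.

The formula is UNSAT (unsatisfiable).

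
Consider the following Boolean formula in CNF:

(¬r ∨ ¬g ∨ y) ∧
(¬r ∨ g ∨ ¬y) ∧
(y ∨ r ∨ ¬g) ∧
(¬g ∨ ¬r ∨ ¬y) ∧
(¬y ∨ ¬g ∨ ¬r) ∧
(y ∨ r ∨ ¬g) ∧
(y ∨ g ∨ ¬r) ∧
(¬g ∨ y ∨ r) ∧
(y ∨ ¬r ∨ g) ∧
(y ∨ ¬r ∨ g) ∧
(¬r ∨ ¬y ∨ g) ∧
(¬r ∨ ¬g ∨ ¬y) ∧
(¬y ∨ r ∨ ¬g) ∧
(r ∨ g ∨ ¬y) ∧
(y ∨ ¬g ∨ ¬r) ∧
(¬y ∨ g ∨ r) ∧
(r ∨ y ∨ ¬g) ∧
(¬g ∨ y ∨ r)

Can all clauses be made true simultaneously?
Yes

Yes, the formula is satisfiable.

One satisfying assignment is: y=False, g=False, r=False

Verification: With this assignment, all 18 clauses evaluate to true.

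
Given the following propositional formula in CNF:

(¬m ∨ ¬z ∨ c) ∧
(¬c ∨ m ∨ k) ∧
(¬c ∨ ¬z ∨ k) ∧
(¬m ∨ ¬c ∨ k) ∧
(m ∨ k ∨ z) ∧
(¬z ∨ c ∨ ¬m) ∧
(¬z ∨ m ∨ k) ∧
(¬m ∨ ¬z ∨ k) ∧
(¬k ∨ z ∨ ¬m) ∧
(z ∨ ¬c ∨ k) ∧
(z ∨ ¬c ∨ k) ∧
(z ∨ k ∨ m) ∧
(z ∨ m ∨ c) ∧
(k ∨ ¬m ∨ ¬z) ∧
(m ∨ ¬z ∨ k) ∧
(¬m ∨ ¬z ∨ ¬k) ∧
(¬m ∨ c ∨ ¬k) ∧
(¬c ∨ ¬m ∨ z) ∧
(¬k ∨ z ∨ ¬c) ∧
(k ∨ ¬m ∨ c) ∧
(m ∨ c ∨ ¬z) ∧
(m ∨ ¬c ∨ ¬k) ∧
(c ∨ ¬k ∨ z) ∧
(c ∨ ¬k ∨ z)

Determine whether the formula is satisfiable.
No

No, the formula is not satisfiable.

No assignment of truth values to the variables can make all 24 clauses true simultaneously.

The formula is UNSAT (unsatisfiable).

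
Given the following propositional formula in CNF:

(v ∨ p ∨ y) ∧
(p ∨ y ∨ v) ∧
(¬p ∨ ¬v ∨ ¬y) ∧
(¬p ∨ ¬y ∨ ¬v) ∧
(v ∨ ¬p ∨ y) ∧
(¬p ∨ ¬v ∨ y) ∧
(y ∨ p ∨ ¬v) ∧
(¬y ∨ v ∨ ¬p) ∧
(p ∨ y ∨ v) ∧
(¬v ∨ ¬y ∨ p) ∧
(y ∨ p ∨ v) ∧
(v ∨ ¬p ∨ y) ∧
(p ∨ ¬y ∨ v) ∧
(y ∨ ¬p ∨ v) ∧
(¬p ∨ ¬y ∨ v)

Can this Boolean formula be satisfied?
No

No, the formula is not satisfiable.

No assignment of truth values to the variables can make all 15 clauses true simultaneously.

The formula is UNSAT (unsatisfiable).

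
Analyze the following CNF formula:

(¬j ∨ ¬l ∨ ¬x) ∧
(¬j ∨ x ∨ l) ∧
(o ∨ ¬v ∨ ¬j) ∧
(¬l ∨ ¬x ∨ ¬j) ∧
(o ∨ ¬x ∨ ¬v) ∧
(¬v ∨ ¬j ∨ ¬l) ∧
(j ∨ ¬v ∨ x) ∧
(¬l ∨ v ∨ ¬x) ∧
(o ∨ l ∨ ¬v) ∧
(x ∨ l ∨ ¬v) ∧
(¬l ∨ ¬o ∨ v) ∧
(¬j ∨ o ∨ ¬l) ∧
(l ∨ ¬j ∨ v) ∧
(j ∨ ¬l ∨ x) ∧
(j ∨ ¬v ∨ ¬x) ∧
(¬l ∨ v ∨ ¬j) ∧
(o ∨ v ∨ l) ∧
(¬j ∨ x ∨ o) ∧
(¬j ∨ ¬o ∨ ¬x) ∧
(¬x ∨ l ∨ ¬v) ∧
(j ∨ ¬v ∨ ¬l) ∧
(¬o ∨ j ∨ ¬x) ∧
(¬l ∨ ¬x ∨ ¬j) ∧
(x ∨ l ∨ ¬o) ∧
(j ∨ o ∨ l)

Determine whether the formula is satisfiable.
No

No, the formula is not satisfiable.

No assignment of truth values to the variables can make all 25 clauses true simultaneously.

The formula is UNSAT (unsatisfiable).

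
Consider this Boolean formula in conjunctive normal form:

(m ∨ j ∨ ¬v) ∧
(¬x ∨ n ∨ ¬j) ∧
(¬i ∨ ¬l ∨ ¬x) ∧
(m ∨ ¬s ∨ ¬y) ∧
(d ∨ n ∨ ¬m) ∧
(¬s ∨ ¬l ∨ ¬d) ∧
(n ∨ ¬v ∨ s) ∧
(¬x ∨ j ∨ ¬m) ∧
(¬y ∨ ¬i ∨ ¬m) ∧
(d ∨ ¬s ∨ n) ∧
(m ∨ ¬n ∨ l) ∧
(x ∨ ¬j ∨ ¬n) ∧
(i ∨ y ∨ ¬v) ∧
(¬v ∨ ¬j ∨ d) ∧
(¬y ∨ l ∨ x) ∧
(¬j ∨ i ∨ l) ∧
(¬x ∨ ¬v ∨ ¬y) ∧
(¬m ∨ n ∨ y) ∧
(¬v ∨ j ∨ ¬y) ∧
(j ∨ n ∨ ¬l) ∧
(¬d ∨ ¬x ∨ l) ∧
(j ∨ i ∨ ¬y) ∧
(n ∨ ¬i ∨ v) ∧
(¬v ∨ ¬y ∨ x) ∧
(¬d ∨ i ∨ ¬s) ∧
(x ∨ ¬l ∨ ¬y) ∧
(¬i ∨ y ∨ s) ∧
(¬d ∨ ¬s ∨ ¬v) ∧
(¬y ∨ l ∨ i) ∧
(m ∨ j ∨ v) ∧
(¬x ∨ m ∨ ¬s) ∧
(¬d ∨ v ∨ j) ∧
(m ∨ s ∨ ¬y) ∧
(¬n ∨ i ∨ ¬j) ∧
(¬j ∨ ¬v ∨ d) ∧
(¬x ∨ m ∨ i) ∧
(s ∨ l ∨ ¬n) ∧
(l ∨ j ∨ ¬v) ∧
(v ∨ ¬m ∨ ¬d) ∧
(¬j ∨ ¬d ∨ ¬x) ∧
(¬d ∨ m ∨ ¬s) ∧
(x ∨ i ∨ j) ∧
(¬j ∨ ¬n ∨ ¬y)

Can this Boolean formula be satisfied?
Yes

Yes, the formula is satisfiable.

One satisfying assignment is: m=False, x=False, d=False, j=True, y=False, l=True, s=False, i=False, n=False, v=False

Verification: With this assignment, all 43 clauses evaluate to true.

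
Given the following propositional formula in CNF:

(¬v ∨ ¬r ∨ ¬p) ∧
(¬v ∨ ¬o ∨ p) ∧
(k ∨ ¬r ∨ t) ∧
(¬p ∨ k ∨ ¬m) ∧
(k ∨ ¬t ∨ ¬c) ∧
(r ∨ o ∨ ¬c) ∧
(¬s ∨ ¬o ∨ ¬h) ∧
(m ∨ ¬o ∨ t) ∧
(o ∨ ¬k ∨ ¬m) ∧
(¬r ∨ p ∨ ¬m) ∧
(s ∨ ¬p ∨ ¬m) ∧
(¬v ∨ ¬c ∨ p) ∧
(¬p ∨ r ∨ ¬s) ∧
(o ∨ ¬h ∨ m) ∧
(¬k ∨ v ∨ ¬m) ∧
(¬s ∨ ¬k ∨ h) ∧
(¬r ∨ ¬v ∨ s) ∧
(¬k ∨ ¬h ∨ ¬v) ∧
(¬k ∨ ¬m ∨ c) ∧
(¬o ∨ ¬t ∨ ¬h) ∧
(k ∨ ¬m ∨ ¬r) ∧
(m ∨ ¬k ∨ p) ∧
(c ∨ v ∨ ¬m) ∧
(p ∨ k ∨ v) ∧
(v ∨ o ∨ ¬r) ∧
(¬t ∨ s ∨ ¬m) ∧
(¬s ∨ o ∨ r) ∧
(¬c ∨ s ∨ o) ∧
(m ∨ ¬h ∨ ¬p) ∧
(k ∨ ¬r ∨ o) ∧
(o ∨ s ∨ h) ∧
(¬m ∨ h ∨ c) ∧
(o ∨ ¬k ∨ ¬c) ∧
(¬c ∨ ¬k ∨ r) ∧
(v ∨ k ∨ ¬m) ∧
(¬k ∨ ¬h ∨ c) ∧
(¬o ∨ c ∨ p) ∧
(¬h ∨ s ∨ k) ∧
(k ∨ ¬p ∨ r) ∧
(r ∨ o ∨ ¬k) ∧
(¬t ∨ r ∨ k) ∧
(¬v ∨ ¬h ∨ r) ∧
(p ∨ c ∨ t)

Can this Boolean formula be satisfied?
Yes

Yes, the formula is satisfiable.

One satisfying assignment is: t=True, k=False, v=False, r=True, s=False, o=True, c=False, p=True, h=False, m=False

Verification: With this assignment, all 43 clauses evaluate to true.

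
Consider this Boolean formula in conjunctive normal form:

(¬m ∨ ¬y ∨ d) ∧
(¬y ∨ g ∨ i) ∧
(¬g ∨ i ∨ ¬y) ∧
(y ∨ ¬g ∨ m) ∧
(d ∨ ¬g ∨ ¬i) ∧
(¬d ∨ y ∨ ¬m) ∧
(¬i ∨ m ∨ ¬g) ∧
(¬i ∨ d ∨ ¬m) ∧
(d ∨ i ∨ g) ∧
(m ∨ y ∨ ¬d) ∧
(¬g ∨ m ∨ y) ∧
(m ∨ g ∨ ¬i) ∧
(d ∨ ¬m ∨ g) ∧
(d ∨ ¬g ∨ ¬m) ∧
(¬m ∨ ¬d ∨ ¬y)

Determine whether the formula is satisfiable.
No

No, the formula is not satisfiable.

No assignment of truth values to the variables can make all 15 clauses true simultaneously.

The formula is UNSAT (unsatisfiable).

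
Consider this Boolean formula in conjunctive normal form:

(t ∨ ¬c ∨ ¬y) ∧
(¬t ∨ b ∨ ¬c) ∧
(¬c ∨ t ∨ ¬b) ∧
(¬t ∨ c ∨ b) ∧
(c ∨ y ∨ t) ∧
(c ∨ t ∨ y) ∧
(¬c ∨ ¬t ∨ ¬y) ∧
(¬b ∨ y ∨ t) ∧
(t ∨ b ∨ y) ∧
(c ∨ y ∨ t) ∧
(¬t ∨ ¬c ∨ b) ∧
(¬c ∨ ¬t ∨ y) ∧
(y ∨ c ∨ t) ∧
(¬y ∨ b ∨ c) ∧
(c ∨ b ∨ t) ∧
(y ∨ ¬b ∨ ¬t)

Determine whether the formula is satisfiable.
Yes

Yes, the formula is satisfiable.

One satisfying assignment is: t=True, y=True, b=True, c=False

Verification: With this assignment, all 16 clauses evaluate to true.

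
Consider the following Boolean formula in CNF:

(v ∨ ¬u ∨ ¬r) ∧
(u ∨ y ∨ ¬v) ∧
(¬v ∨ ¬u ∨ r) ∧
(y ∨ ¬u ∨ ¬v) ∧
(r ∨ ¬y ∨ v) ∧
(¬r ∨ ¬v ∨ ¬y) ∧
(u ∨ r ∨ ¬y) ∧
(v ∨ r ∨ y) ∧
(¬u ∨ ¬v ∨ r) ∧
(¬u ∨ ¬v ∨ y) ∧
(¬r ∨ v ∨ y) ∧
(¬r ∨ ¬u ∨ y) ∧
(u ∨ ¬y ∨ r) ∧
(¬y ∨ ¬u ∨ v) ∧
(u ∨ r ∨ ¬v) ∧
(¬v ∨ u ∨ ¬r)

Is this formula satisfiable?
Yes

Yes, the formula is satisfiable.

One satisfying assignment is: y=True, v=False, u=False, r=True

Verification: With this assignment, all 16 clauses evaluate to true.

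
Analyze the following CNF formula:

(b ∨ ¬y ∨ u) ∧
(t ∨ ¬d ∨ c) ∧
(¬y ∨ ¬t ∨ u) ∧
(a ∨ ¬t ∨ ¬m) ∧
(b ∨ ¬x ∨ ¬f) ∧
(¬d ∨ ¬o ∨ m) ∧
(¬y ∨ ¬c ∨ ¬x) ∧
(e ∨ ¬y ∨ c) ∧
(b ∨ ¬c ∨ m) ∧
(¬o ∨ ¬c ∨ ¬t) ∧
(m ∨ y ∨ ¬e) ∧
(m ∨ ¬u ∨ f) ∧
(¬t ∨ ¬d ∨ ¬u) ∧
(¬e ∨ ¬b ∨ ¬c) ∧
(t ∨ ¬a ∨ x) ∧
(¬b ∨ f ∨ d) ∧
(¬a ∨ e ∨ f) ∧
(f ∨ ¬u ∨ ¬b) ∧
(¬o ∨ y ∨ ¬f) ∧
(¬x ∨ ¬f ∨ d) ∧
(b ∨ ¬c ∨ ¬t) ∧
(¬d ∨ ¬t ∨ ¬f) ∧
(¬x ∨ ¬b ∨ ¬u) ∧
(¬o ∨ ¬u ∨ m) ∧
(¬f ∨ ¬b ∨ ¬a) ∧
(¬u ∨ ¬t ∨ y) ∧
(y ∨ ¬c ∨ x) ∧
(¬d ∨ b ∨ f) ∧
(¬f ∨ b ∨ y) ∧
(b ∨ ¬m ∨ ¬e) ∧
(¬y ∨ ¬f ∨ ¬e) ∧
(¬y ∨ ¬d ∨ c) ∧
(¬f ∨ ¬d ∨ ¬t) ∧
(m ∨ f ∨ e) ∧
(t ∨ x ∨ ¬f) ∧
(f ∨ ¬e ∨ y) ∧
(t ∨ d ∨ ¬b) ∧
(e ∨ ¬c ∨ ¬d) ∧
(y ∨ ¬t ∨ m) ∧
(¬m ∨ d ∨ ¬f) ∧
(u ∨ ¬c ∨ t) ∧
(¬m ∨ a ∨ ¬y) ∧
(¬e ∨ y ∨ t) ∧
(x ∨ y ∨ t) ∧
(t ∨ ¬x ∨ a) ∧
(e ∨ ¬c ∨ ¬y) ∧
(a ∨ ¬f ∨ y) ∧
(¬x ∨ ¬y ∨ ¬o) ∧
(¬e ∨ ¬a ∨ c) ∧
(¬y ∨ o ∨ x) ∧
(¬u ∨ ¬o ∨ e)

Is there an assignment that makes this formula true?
No

No, the formula is not satisfiable.

No assignment of truth values to the variables can make all 51 clauses true simultaneously.

The formula is UNSAT (unsatisfiable).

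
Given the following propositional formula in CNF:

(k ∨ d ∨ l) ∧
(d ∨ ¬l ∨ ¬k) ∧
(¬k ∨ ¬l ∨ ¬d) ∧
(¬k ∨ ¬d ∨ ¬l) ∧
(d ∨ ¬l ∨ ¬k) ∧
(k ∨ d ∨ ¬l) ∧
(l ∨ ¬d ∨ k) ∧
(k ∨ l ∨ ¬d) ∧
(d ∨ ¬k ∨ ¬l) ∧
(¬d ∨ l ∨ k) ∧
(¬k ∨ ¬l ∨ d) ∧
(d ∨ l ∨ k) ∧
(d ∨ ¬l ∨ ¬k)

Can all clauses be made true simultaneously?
Yes

Yes, the formula is satisfiable.

One satisfying assignment is: l=True, d=True, k=False

Verification: With this assignment, all 13 clauses evaluate to true.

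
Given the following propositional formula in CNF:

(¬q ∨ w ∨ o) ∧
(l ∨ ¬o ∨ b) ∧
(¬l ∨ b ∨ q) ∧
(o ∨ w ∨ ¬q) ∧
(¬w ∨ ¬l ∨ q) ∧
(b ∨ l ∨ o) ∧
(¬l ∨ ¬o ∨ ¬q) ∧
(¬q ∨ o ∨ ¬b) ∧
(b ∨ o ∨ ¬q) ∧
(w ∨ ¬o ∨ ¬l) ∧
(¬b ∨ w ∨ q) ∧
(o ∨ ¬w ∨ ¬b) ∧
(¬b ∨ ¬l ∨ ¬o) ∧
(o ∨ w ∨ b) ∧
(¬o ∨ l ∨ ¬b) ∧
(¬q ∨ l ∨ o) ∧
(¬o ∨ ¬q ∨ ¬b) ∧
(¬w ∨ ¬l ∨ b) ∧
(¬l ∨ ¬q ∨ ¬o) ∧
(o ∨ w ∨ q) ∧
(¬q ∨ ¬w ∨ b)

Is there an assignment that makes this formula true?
No

No, the formula is not satisfiable.

No assignment of truth values to the variables can make all 21 clauses true simultaneously.

The formula is UNSAT (unsatisfiable).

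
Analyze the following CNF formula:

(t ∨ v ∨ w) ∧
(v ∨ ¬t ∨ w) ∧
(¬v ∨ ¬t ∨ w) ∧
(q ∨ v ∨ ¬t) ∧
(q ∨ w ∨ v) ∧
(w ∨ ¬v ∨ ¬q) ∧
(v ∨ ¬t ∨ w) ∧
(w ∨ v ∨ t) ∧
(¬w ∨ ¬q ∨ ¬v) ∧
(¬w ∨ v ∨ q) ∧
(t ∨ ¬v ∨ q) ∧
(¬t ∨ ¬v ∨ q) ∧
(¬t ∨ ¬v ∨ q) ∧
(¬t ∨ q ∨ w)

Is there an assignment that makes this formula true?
Yes

Yes, the formula is satisfiable.

One satisfying assignment is: v=False, t=False, w=True, q=True

Verification: With this assignment, all 14 clauses evaluate to true.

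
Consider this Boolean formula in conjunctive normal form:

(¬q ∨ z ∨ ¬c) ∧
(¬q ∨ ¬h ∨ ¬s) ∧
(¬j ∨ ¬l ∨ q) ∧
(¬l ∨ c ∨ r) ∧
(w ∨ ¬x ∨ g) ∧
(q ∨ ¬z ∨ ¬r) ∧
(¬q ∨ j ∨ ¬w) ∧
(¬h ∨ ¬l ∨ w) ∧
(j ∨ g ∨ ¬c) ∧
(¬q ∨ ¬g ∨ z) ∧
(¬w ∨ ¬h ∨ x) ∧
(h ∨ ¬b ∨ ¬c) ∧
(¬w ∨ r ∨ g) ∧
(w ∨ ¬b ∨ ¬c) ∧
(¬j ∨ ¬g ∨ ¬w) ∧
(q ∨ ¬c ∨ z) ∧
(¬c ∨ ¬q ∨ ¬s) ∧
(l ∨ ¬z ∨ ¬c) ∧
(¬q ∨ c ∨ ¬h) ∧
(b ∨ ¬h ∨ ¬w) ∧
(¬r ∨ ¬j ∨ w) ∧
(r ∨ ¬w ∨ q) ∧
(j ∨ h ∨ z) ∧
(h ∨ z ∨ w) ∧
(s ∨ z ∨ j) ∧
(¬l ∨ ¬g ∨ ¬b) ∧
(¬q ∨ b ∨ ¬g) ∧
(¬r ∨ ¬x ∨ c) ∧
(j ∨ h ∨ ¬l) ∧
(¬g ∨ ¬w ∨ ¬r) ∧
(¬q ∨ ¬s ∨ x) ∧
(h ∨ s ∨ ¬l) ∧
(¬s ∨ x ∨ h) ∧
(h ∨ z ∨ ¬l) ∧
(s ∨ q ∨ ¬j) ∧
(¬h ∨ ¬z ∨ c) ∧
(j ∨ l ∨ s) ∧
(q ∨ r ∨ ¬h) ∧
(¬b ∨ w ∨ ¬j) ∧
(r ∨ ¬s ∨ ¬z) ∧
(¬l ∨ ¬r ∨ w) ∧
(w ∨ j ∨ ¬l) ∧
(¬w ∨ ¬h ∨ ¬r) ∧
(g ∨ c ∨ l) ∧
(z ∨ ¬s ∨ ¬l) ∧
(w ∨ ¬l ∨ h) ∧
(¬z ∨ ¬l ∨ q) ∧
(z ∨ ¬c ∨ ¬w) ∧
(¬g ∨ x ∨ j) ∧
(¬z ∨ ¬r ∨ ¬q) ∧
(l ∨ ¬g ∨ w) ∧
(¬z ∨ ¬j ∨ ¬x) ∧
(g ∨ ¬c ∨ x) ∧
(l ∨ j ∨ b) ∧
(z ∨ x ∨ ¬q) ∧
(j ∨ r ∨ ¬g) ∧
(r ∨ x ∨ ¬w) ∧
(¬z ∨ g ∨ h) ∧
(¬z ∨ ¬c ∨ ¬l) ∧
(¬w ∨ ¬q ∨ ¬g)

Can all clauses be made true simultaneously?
No

No, the formula is not satisfiable.

No assignment of truth values to the variables can make all 60 clauses true simultaneously.

The formula is UNSAT (unsatisfiable).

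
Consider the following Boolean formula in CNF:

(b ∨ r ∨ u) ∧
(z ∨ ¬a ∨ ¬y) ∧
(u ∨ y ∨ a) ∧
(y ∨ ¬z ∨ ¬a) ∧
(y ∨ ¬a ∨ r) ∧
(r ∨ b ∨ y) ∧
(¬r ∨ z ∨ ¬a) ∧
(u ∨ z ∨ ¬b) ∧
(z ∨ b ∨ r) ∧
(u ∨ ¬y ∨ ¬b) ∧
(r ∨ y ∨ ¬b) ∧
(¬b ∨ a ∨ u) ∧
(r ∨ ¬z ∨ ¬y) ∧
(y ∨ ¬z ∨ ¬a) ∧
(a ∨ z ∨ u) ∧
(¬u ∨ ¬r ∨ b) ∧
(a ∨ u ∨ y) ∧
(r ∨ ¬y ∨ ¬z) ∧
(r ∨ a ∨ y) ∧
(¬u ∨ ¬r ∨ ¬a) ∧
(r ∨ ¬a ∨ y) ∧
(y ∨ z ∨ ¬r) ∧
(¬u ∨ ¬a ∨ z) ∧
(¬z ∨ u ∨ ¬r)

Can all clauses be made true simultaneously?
Yes

Yes, the formula is satisfiable.

One satisfying assignment is: r=True, b=True, z=True, u=True, a=False, y=False

Verification: With this assignment, all 24 clauses evaluate to true.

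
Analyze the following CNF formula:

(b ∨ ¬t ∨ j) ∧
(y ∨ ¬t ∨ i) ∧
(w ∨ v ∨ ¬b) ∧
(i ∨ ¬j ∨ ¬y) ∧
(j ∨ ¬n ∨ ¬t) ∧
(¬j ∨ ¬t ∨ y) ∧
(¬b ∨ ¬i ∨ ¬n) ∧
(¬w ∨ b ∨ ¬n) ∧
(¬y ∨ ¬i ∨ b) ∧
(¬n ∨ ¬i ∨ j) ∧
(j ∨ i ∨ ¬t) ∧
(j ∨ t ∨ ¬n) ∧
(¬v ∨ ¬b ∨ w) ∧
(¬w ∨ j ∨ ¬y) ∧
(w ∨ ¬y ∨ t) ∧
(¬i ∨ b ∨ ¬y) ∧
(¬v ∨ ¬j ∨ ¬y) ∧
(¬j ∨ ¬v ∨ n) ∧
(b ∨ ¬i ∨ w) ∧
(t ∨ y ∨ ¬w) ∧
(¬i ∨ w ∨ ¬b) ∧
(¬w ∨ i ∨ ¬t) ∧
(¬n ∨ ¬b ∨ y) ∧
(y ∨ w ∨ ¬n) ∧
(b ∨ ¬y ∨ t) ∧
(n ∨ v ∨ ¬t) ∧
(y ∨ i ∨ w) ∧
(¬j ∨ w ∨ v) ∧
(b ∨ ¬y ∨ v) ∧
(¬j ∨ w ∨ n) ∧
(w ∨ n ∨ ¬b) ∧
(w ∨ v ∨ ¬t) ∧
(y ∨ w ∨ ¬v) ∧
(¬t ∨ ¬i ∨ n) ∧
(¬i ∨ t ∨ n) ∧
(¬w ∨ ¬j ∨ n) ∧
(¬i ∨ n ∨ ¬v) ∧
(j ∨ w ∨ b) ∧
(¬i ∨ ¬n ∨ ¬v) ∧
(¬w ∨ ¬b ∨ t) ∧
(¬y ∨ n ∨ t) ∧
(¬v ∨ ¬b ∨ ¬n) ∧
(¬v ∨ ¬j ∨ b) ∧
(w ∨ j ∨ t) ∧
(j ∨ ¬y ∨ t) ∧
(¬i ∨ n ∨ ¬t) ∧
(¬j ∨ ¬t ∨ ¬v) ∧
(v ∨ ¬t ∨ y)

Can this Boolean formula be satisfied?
No

No, the formula is not satisfiable.

No assignment of truth values to the variables can make all 48 clauses true simultaneously.

The formula is UNSAT (unsatisfiable).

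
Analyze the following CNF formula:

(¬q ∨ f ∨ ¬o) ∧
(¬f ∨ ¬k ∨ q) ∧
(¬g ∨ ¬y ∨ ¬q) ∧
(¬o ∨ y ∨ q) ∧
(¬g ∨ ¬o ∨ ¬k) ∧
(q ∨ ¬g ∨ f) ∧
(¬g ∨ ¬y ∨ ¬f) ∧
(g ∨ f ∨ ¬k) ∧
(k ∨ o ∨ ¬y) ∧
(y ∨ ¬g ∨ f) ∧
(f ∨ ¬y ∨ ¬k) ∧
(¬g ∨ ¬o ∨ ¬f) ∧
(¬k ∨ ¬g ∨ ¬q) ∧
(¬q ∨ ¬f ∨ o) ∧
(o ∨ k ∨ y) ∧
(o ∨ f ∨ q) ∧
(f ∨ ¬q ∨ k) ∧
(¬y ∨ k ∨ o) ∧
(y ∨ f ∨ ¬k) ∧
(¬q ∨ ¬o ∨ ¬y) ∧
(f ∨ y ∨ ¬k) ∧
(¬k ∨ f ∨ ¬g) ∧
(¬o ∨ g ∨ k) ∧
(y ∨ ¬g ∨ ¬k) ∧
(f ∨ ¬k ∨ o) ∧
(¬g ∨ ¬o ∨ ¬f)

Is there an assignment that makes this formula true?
Yes

Yes, the formula is satisfiable.

One satisfying assignment is: y=False, k=True, q=True, f=True, g=False, o=True

Verification: With this assignment, all 26 clauses evaluate to true.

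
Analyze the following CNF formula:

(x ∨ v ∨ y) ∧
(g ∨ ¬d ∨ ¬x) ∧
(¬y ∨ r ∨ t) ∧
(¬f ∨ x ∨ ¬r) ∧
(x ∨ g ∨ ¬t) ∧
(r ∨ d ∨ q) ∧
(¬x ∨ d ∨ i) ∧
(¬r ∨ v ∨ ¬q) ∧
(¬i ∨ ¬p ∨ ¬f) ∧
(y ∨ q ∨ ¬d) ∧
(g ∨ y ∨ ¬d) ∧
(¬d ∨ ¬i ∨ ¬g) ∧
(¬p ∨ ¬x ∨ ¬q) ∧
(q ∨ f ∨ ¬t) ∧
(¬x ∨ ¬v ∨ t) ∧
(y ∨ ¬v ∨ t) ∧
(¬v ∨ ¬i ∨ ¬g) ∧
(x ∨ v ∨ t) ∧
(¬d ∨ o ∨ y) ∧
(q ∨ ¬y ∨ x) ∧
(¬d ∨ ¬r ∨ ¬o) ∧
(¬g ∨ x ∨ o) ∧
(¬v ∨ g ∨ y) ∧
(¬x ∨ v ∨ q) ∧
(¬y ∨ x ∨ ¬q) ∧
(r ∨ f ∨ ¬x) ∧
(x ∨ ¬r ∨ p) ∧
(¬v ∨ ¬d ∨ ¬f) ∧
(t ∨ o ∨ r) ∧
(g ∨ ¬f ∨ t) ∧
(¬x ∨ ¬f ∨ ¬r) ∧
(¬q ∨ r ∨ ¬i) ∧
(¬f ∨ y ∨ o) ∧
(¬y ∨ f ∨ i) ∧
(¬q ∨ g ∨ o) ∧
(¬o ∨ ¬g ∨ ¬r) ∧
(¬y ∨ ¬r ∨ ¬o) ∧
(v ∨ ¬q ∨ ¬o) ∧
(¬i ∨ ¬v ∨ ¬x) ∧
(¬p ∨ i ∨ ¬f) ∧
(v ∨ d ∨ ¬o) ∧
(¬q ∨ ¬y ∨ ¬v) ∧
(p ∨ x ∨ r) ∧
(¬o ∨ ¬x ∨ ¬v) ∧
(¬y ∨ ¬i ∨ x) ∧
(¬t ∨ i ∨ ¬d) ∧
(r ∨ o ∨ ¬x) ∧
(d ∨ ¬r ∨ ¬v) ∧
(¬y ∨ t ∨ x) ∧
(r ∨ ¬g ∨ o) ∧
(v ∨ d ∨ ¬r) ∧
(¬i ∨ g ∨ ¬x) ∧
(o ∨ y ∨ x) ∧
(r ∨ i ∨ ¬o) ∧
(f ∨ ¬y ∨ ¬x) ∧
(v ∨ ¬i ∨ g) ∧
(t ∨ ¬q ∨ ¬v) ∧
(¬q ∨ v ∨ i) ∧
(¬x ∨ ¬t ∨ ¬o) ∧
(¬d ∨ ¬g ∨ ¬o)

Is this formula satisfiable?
No

No, the formula is not satisfiable.

No assignment of truth values to the variables can make all 60 clauses true simultaneously.

The formula is UNSAT (unsatisfiable).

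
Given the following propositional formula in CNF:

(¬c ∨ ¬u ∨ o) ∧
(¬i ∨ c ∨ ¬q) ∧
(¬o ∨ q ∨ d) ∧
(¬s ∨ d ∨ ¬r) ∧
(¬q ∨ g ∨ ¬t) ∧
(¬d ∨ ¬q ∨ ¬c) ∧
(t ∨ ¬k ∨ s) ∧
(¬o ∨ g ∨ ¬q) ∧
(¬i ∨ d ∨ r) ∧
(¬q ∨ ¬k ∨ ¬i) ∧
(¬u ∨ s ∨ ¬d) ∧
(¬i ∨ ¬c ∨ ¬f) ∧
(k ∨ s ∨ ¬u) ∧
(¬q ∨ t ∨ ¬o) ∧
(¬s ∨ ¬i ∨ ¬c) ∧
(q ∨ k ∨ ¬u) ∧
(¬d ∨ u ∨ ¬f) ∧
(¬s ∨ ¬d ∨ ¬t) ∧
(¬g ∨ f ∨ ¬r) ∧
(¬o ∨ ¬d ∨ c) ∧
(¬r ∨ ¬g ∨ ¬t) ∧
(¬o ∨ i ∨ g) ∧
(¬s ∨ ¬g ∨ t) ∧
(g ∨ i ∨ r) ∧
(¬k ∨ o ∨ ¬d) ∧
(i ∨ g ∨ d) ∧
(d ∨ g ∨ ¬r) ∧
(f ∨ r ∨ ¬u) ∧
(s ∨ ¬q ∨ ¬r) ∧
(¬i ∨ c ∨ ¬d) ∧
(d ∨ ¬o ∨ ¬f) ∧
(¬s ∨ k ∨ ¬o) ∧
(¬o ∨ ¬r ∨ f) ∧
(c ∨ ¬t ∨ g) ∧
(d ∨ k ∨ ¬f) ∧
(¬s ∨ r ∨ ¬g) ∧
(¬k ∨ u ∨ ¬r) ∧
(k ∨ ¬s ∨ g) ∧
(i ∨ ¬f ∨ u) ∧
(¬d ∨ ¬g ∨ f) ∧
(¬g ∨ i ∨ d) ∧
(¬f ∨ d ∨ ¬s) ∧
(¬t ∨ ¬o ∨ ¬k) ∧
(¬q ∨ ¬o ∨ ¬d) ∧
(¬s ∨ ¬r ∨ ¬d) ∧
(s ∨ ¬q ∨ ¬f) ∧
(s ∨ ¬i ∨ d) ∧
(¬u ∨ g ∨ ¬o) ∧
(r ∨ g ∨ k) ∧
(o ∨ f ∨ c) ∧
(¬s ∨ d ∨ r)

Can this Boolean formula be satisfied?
Yes

Yes, the formula is satisfiable.

One satisfying assignment is: i=False, c=True, s=False, q=False, d=True, r=True, u=False, o=False, t=False, k=False, f=False, g=False

Verification: With this assignment, all 51 clauses evaluate to true.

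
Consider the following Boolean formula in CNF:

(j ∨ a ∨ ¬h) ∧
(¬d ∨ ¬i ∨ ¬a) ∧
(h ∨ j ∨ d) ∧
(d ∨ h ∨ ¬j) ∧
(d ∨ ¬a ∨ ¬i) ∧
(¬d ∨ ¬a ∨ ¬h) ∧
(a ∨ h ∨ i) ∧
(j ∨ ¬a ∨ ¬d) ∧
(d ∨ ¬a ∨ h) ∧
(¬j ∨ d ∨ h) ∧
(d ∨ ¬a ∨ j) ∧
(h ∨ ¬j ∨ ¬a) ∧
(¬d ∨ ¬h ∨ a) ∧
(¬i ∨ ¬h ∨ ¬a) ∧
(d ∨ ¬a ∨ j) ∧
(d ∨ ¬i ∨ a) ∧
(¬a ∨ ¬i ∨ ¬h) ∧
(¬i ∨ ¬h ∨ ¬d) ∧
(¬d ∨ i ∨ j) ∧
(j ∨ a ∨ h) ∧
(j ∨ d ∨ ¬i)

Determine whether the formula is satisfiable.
Yes

Yes, the formula is satisfiable.

One satisfying assignment is: i=False, d=False, a=False, j=True, h=True

Verification: With this assignment, all 21 clauses evaluate to true.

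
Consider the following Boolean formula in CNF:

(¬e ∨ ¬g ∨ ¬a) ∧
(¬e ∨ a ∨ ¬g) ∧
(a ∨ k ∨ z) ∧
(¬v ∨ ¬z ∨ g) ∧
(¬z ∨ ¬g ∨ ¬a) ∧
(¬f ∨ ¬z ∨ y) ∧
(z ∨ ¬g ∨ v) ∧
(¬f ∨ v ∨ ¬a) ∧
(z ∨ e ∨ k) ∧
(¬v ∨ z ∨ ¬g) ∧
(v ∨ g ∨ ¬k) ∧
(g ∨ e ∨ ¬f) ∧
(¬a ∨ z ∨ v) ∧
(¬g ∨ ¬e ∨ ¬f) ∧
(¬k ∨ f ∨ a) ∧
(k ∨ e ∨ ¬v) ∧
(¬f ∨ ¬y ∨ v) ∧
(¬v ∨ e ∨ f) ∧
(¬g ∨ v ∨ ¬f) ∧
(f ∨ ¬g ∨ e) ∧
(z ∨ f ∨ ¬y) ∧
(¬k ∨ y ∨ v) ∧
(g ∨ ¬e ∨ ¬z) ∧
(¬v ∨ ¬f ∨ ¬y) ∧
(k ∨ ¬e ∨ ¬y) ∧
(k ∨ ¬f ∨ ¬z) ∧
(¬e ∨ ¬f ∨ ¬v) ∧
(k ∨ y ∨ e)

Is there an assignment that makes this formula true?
Yes

Yes, the formula is satisfiable.

One satisfying assignment is: y=True, g=False, z=True, v=False, a=False, e=False, f=False, k=False

Verification: With this assignment, all 28 clauses evaluate to true.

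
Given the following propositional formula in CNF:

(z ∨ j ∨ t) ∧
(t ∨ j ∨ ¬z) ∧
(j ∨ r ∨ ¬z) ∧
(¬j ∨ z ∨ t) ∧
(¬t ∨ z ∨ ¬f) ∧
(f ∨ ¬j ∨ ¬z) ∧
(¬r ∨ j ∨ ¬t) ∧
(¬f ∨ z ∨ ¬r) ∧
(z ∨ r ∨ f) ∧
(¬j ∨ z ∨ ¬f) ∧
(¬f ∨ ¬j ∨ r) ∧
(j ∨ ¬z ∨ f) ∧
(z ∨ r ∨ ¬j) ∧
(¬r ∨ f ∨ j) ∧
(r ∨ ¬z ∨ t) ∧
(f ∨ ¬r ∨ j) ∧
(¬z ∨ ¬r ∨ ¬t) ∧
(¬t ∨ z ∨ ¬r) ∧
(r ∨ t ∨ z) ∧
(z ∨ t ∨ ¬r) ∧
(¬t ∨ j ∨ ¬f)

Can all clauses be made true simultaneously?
Yes

Yes, the formula is satisfiable.

One satisfying assignment is: t=False, f=True, r=True, j=True, z=True

Verification: With this assignment, all 21 clauses evaluate to true.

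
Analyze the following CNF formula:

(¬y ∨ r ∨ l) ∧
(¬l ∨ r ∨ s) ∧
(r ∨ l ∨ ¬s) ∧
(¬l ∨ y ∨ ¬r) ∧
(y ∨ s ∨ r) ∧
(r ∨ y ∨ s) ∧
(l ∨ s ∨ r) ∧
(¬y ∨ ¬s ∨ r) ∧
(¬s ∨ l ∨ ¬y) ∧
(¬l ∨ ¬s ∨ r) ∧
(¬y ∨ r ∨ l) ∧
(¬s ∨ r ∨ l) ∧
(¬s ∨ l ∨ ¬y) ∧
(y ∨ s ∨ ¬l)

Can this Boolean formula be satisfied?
Yes

Yes, the formula is satisfiable.

One satisfying assignment is: s=False, y=False, l=False, r=True

Verification: With this assignment, all 14 clauses evaluate to true.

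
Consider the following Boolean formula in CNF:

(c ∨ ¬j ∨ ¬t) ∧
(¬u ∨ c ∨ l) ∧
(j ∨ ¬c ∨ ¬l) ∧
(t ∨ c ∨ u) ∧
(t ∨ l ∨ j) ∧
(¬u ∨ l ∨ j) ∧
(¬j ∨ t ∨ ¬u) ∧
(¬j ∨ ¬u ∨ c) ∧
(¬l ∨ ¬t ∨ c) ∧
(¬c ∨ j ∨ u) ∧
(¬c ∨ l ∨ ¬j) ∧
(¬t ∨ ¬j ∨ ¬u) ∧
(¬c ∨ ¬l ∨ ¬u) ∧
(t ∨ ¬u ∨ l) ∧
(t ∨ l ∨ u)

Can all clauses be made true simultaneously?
Yes

Yes, the formula is satisfiable.

One satisfying assignment is: l=True, c=True, j=True, u=False, t=False

Verification: With this assignment, all 15 clauses evaluate to true.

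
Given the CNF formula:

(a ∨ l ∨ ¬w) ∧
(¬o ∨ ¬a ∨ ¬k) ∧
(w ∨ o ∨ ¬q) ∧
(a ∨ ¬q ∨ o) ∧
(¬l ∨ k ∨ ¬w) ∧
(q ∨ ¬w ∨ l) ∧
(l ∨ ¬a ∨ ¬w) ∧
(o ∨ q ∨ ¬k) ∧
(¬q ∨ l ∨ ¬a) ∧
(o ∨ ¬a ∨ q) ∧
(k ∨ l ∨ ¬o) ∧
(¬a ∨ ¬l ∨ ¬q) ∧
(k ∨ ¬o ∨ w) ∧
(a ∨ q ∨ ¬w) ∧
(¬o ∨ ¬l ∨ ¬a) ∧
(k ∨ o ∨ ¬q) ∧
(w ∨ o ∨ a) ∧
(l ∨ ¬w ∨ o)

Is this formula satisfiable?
Yes

Yes, the formula is satisfiable.

One satisfying assignment is: q=True, a=False, l=False, o=True, k=True, w=False

Verification: With this assignment, all 18 clauses evaluate to true.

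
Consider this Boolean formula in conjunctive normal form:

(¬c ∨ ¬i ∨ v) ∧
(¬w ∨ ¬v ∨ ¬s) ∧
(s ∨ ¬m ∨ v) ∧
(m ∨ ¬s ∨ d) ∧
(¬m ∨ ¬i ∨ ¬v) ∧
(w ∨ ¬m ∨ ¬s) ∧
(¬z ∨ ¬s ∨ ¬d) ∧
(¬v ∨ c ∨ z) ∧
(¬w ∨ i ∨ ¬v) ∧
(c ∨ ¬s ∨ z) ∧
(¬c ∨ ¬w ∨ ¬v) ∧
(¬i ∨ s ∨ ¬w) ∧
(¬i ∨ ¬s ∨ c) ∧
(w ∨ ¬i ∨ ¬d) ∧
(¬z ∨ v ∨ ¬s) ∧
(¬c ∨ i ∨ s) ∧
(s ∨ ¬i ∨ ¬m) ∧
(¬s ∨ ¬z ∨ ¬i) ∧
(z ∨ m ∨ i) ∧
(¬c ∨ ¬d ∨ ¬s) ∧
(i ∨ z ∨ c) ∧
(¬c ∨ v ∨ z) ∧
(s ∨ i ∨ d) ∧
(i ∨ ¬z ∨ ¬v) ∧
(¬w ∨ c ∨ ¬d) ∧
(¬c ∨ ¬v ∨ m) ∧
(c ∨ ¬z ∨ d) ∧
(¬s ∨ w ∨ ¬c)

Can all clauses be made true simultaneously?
Yes

Yes, the formula is satisfiable.

One satisfying assignment is: v=False, s=False, w=False, m=False, i=True, c=False, z=False, d=False

Verification: With this assignment, all 28 clauses evaluate to true.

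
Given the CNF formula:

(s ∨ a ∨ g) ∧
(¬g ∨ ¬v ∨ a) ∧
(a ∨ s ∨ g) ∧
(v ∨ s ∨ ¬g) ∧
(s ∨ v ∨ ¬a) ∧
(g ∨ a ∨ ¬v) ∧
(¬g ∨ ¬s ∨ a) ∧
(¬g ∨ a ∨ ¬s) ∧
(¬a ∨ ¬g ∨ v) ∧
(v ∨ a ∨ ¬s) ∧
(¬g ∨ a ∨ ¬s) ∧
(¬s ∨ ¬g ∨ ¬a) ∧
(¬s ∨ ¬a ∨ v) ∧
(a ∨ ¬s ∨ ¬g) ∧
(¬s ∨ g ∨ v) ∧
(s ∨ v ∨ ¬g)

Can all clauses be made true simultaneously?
Yes

Yes, the formula is satisfiable.

One satisfying assignment is: s=True, v=True, g=False, a=True

Verification: With this assignment, all 16 clauses evaluate to true.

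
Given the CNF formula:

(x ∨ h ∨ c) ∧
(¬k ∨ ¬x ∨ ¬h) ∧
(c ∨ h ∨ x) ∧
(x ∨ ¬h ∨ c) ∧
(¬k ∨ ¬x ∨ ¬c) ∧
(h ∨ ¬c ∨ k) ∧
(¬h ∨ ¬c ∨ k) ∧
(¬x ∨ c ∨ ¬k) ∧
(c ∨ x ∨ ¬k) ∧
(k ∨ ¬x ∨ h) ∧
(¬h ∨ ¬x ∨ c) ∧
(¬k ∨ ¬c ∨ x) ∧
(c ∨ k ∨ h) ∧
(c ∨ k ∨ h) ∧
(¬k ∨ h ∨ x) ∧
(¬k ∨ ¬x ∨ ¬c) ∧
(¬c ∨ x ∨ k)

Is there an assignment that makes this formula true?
No

No, the formula is not satisfiable.

No assignment of truth values to the variables can make all 17 clauses true simultaneously.

The formula is UNSAT (unsatisfiable).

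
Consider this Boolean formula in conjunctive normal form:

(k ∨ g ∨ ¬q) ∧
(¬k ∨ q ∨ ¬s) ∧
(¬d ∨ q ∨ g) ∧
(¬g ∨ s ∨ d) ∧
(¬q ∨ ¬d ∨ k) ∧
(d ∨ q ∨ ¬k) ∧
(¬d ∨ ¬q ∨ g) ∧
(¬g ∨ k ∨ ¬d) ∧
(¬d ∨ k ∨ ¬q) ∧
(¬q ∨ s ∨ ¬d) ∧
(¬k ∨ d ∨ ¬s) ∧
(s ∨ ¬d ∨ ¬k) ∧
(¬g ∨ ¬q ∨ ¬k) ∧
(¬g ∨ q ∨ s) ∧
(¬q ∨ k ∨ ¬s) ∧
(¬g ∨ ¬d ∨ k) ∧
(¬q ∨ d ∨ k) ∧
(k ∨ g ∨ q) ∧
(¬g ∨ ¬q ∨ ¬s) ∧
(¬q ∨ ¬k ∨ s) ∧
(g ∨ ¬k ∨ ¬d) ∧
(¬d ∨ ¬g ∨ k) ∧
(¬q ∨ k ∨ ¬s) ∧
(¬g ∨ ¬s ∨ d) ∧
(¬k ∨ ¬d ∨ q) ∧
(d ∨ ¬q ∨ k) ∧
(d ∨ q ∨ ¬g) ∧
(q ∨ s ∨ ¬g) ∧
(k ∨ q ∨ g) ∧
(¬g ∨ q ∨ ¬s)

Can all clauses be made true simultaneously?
No

No, the formula is not satisfiable.

No assignment of truth values to the variables can make all 30 clauses true simultaneously.

The formula is UNSAT (unsatisfiable).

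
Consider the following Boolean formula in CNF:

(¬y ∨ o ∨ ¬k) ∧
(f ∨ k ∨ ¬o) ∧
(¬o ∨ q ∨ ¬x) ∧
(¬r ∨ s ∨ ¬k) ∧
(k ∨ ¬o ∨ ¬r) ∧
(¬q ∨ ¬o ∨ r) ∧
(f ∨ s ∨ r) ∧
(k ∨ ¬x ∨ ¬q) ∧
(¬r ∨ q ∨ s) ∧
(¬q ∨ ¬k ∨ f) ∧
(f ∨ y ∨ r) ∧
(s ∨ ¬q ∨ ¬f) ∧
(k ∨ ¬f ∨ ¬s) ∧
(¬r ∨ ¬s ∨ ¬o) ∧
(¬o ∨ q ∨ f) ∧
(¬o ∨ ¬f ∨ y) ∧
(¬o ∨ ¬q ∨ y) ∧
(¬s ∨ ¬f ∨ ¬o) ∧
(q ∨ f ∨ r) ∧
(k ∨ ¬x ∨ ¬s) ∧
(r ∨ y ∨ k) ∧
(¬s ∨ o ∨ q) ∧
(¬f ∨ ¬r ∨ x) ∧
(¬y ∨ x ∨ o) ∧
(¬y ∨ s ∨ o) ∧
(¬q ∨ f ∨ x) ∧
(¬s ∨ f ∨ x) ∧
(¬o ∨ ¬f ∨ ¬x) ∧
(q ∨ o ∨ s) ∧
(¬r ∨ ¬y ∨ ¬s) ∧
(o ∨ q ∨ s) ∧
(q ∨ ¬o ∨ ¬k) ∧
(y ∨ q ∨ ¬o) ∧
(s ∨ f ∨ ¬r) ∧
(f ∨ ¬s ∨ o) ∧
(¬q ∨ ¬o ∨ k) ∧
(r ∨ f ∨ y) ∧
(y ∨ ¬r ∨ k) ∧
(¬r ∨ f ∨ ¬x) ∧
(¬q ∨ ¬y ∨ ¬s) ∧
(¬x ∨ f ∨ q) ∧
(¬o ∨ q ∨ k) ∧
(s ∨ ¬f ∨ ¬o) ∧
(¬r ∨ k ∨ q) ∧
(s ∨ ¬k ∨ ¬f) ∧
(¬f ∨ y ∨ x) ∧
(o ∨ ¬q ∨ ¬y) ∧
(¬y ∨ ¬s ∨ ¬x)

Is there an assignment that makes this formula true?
Yes

Yes, the formula is satisfiable.

One satisfying assignment is: f=True, s=True, o=False, r=True, x=True, y=False, k=True, q=True

Verification: With this assignment, all 48 clauses evaluate to true.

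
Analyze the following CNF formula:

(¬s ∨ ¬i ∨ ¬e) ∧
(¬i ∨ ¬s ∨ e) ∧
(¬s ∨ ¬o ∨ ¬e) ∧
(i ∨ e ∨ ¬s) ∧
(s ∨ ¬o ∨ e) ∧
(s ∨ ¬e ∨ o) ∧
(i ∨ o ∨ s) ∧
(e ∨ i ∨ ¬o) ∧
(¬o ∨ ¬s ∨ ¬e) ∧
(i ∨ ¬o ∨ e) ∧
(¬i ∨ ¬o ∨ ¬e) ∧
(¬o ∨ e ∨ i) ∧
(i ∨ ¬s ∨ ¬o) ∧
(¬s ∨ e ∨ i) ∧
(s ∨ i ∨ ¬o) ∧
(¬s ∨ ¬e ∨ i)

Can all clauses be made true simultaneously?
Yes

Yes, the formula is satisfiable.

One satisfying assignment is: i=True, o=False, e=False, s=False

Verification: With this assignment, all 16 clauses evaluate to true.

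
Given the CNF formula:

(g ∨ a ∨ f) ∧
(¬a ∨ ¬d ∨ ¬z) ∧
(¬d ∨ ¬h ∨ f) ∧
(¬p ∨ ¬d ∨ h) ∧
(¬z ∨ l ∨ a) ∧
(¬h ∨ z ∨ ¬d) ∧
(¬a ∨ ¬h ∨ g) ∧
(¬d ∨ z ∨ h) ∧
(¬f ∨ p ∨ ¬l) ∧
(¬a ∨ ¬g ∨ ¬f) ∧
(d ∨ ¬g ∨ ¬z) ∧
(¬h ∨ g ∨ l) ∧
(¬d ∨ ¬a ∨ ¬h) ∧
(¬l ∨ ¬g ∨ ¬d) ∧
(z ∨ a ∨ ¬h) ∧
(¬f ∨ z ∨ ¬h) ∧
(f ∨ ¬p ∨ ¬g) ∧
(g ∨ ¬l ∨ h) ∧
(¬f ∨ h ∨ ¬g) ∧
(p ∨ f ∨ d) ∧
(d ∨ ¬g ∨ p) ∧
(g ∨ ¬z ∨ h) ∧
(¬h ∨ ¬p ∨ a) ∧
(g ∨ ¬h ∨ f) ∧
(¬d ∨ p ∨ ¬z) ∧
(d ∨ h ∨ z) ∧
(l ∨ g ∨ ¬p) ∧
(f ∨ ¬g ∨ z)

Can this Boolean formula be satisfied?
No

No, the formula is not satisfiable.

No assignment of truth values to the variables can make all 28 clauses true simultaneously.

The formula is UNSAT (unsatisfiable).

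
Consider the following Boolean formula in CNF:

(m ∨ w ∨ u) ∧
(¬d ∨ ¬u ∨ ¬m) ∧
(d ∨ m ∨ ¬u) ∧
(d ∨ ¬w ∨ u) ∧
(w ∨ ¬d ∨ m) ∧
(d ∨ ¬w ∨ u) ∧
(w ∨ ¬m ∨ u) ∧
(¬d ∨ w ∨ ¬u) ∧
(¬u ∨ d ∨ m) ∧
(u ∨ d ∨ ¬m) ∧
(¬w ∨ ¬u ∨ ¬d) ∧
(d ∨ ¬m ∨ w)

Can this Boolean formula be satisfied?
Yes

Yes, the formula is satisfiable.

One satisfying assignment is: u=True, w=True, d=False, m=True

Verification: With this assignment, all 12 clauses evaluate to true.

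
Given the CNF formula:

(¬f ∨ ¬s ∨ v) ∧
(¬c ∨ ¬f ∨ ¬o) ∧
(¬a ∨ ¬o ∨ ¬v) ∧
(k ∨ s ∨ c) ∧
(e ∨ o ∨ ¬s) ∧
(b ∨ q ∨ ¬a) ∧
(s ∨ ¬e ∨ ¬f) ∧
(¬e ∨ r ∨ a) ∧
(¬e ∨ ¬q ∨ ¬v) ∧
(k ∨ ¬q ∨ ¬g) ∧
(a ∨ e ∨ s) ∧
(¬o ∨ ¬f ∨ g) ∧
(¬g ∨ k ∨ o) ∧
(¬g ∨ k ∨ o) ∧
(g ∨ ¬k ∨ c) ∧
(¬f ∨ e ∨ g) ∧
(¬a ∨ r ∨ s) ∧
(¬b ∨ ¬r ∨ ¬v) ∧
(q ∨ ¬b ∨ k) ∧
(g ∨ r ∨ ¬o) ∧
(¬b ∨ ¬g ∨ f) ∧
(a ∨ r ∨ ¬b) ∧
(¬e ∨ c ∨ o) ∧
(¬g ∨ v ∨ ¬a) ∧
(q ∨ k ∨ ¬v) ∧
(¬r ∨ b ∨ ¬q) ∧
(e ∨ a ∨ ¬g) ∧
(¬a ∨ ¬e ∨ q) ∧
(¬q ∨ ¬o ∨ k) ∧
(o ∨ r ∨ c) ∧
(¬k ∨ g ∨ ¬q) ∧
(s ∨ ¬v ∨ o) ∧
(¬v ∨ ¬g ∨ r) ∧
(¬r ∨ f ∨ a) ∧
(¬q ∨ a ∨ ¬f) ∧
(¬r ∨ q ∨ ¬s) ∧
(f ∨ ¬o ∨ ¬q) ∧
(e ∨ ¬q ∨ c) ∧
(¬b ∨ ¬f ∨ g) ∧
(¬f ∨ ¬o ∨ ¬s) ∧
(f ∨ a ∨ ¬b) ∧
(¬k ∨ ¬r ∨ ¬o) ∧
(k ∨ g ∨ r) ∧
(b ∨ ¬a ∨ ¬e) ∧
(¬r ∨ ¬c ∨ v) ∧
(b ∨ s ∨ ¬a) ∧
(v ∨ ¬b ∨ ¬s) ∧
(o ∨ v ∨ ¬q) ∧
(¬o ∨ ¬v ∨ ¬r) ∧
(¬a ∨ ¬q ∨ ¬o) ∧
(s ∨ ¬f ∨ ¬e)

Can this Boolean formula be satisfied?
No

No, the formula is not satisfiable.

No assignment of truth values to the variables can make all 51 clauses true simultaneously.

The formula is UNSAT (unsatisfiable).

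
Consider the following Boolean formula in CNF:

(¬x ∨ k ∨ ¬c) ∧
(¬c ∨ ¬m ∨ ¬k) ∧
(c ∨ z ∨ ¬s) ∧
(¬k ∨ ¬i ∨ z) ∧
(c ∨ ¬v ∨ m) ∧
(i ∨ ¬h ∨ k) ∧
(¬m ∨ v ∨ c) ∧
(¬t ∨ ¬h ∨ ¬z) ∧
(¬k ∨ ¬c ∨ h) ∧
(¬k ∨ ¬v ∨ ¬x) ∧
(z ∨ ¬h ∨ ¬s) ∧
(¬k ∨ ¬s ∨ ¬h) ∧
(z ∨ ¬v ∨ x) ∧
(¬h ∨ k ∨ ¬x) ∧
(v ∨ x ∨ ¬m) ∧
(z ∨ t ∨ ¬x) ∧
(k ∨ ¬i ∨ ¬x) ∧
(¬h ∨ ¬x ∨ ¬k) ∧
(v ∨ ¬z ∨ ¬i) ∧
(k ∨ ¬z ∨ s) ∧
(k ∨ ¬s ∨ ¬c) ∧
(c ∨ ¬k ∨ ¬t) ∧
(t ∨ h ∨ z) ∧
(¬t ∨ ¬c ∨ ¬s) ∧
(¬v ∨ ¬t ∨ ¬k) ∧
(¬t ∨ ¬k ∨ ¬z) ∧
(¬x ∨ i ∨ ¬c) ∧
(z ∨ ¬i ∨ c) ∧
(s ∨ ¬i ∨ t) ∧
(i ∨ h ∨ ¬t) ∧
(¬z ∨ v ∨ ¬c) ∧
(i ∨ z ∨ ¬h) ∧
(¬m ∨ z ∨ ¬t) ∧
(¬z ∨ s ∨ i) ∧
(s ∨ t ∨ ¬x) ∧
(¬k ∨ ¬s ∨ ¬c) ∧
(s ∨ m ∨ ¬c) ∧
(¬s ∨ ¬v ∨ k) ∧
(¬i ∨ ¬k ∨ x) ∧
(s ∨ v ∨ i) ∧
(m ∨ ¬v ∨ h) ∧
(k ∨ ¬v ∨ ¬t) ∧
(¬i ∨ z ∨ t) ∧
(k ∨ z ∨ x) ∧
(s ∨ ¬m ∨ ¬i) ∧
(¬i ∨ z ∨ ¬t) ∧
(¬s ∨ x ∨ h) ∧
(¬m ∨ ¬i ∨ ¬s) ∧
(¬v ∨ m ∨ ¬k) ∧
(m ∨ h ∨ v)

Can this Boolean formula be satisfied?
No

No, the formula is not satisfiable.

No assignment of truth values to the variables can make all 50 clauses true simultaneously.

The formula is UNSAT (unsatisfiable).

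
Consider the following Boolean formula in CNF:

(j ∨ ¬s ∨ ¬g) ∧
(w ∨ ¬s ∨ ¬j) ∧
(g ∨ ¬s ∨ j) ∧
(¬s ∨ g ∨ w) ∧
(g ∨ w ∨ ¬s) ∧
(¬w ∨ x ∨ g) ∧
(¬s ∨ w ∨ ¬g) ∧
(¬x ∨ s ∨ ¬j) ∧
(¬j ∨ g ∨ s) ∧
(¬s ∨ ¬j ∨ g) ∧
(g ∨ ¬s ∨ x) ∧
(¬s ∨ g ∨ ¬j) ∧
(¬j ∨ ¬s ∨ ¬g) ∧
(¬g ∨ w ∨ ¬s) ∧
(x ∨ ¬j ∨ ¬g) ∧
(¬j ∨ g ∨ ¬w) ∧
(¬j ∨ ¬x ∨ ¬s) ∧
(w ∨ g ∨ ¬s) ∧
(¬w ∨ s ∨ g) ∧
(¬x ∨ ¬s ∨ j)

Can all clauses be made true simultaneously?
Yes

Yes, the formula is satisfiable.

One satisfying assignment is: g=False, j=False, x=False, s=False, w=False

Verification: With this assignment, all 20 clauses evaluate to true.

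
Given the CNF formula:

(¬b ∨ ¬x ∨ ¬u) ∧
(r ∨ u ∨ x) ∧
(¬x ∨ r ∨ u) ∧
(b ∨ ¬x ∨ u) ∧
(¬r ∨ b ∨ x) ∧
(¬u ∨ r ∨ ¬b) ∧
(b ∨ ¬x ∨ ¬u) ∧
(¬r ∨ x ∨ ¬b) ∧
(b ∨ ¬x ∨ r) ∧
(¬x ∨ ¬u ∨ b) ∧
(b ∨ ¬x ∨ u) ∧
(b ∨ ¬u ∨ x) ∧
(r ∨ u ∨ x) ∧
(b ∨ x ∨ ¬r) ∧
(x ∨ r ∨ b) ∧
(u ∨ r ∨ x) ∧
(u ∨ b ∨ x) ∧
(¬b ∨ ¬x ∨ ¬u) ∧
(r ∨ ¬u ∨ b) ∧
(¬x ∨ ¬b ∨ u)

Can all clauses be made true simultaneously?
No

No, the formula is not satisfiable.

No assignment of truth values to the variables can make all 20 clauses true simultaneously.

The formula is UNSAT (unsatisfiable).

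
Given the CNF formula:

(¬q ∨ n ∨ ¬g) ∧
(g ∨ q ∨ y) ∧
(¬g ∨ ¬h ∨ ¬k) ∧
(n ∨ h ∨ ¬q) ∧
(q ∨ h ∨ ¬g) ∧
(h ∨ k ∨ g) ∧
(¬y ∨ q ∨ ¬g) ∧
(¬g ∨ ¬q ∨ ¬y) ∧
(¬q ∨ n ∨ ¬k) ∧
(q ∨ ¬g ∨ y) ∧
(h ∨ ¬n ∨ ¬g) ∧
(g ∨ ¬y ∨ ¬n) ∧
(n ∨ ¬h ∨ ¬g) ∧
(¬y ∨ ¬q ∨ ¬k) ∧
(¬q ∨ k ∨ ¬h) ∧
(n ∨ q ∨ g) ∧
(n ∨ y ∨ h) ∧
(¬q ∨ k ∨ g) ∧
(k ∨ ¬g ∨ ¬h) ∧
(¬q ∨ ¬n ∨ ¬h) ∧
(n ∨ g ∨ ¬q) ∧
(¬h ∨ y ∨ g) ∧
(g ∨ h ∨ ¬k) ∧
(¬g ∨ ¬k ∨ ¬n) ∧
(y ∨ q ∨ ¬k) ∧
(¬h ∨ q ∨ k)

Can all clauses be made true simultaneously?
No

No, the formula is not satisfiable.

No assignment of truth values to the variables can make all 26 clauses true simultaneously.

The formula is UNSAT (unsatisfiable).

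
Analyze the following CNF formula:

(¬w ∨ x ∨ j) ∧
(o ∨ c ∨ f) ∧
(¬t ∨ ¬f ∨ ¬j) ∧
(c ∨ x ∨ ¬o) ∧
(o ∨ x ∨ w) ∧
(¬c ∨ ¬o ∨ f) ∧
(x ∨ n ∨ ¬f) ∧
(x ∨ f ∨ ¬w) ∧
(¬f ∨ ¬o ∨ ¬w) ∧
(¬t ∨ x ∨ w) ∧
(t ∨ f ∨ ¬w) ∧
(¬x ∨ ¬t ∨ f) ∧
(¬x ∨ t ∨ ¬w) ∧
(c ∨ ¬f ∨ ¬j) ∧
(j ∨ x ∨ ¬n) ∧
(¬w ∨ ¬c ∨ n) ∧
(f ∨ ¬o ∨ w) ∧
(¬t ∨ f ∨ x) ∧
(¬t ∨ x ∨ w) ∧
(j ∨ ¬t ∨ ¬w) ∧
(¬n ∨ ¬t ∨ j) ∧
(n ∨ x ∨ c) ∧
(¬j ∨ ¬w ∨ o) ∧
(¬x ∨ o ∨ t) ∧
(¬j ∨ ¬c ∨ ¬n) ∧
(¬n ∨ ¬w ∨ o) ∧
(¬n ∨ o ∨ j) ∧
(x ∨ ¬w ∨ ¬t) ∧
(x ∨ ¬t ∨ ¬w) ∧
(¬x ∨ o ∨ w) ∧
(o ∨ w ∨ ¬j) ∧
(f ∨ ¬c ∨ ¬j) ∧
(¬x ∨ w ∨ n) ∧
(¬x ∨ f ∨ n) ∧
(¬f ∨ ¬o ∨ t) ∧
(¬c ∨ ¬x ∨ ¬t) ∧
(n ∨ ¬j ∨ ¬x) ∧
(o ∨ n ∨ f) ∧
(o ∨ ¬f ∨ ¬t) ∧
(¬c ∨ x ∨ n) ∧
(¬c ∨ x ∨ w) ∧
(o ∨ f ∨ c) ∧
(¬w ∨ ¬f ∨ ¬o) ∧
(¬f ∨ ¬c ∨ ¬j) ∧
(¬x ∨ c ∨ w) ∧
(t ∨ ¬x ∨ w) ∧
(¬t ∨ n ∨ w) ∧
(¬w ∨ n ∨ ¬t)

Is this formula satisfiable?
No

No, the formula is not satisfiable.

No assignment of truth values to the variables can make all 48 clauses true simultaneously.

The formula is UNSAT (unsatisfiable).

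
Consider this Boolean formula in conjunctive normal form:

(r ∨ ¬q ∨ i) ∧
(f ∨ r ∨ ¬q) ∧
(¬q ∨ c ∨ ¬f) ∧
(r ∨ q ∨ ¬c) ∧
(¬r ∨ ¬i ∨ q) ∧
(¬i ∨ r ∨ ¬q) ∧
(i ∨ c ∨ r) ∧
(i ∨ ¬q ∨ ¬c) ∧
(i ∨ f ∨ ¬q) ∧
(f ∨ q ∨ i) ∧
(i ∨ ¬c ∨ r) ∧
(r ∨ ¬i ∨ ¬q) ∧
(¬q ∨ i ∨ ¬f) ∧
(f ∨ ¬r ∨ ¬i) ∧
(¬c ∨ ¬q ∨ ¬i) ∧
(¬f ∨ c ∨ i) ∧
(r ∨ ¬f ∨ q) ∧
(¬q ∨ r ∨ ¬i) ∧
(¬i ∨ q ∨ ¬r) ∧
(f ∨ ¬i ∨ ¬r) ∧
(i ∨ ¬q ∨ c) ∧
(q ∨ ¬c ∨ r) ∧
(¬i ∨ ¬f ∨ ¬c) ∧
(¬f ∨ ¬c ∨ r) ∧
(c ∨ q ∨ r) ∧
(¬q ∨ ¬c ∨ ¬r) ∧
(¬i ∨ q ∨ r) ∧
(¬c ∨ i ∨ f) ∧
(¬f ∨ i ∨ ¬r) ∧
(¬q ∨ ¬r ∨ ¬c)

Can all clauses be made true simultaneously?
No

No, the formula is not satisfiable.

No assignment of truth values to the variables can make all 30 clauses true simultaneously.

The formula is UNSAT (unsatisfiable).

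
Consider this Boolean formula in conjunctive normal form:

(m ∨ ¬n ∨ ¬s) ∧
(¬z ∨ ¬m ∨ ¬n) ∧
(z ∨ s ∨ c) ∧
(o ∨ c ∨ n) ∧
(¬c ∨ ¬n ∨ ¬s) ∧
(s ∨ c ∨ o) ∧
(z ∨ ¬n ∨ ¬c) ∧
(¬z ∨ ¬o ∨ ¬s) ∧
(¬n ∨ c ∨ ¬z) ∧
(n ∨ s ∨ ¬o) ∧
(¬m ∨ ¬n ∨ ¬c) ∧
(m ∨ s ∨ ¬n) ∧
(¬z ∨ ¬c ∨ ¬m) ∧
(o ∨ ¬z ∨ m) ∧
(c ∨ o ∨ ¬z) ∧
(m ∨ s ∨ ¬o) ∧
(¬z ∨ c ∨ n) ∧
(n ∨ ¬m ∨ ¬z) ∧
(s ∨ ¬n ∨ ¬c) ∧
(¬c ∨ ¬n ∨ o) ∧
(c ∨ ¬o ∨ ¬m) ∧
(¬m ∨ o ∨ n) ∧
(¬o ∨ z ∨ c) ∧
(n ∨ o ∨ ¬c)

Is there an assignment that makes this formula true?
Yes

Yes, the formula is satisfiable.

One satisfying assignment is: c=False, z=False, o=False, n=True, s=True, m=True

Verification: With this assignment, all 24 clauses evaluate to true.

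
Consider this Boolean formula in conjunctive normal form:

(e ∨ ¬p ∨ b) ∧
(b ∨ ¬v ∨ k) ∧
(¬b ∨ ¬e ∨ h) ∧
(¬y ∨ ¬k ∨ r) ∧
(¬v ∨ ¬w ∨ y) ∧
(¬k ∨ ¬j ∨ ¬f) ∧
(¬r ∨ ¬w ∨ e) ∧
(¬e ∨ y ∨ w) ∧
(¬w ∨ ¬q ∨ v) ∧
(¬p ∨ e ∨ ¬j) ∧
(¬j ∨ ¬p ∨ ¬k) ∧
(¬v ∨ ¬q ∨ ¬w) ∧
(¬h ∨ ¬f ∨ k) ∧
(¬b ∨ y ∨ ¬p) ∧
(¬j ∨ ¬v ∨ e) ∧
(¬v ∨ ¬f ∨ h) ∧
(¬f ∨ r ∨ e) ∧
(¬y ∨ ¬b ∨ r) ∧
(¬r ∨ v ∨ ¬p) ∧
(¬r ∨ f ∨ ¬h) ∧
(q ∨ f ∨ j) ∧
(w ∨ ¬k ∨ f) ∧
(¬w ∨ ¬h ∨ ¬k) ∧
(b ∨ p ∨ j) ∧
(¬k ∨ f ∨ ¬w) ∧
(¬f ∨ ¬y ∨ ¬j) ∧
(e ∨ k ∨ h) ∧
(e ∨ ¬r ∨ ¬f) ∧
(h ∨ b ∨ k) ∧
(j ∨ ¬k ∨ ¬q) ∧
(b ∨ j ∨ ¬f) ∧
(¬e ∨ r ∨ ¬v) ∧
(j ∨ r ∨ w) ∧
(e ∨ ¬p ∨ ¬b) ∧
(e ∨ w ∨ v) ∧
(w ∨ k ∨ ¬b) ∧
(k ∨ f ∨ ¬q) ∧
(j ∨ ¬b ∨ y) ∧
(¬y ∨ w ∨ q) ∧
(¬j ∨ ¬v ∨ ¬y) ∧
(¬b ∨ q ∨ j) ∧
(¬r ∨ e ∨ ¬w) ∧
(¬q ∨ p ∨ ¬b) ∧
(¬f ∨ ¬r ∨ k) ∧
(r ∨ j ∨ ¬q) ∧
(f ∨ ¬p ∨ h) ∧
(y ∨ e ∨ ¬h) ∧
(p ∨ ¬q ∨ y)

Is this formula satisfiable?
Yes

Yes, the formula is satisfiable.

One satisfying assignment is: f=False, b=True, k=False, j=True, e=True, q=False, y=False, w=True, v=False, p=False, h=True, r=False

Verification: With this assignment, all 48 clauses evaluate to true.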